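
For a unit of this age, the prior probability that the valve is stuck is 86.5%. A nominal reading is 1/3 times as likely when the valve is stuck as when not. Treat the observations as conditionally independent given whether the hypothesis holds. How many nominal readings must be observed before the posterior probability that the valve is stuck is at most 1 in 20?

5

Prior odds = 0.865/0.135 = 173/27.
Likelihood ratio per nominal reading = 1/3.
Target posterior odds = 0.05/0.95 = 1/19.
Need (173/27) × (1/3)ⁿ ≤ 1/19, i.e. (1/3)ⁿ ≤ 27/3287.
(1/3)⁴ = 1/81 is still above 27/3287 but (1/3)⁵ = 1/243 is at or below it, so n = 5.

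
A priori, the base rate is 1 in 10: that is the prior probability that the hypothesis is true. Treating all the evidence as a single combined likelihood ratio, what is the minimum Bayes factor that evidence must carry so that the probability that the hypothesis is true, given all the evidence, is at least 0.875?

63

Prior odds = 0.1/0.9 = 1/9.
Target odds = 0.875/0.125 = 7.
Required Bayes factor = 7 ÷ (1/9) = 63.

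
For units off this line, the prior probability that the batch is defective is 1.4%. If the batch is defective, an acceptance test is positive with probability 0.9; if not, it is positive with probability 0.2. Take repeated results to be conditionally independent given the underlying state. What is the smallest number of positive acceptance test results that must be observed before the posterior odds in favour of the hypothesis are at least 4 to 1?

4

Prior odds = 0.014/0.986 = 7/493.
Likelihood ratio of a positive = 0.9/0.2 = 4.5.
Target odds = 4.
Require 4.5ⁿ ≥ 4 ÷ (7/493) = 1972/7.
4.5³ = 91.125 falls short of 1972/7 but 4.5⁴ = 410.0625 reaches it, so n = 4.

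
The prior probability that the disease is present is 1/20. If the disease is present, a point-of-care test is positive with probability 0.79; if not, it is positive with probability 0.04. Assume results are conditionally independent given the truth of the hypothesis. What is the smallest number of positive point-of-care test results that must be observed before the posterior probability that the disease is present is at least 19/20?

2

Prior odds: 0.05 ÷ 0.95 = 1/19.
Likelihood ratio of a positive = 0.79/0.04 = 19.75.
Target odds: 0.95 ÷ 0.05 = 19.
Require 19.75ⁿ ≥ 19 ÷ (1/19) = 361.
19.75¹ = 19.75 falls short of 361 but 19.75² = 390.0625 reaches it, so n = 2.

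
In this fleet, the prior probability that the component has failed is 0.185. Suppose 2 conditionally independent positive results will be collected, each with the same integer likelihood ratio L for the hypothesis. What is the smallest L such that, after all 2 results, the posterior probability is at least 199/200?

30

Prior odds = 0.185/0.815 = 37/163.
Target odds = 0.995/0.005 = 199.
Need L² ≥ 199 ÷ (37/163) = 32437/37.
29² = 841 < 32437/37 ≤ 900 = 30², so L = 30.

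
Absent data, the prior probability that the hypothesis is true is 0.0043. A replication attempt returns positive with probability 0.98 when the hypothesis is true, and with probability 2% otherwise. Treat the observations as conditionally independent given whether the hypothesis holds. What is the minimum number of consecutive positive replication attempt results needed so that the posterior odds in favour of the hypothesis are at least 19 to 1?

3

Prior odds = 0.0043/0.9957 = 43/9957.
Likelihood ratio of a positive result = 0.98/0.02 = 49.
Target odds = 19.
Require 49ⁿ ≥ 19 ÷ (43/9957) = 189183/43.
49² = 2401 falls short of 189183/43 but 49³ = 117649 reaches it, so n = 3.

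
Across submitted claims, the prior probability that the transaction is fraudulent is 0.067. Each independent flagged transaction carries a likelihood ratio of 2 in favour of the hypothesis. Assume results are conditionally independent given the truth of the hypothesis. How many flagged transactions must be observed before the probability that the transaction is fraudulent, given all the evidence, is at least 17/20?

7

Prior odds = 0.067/0.933 = 67/933.
Likelihood ratio per flagged transaction = 2.
Target odds: 0.85 ÷ 0.15 = 17/3.
Require 2ⁿ ≥ 17/3 ÷ (67/933) = 5287/67.
2⁶ = 64 falls short of 5287/67 but 2⁷ = 128 reaches it, so n = 7.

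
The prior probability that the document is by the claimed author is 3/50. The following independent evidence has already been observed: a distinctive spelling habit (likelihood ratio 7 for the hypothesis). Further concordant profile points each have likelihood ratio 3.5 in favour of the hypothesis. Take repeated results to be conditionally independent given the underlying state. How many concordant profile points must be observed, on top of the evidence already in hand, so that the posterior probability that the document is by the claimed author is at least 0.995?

5

Prior odds = 0.06/0.94 = 3/47.
Bayes factor of the evidence already in hand = 7.
Odds after that evidence = (3/47) × 7 = 21/47.
Target odds = 0.995/0.005 = 199.
Need 3.5ⁿ ≥ 199 ÷ (21/47) = 9353/21.
3.5⁴ = 150.0625 falls short of 9353/21 but 3.5⁵ = 525.21875 reaches it, so n = 5.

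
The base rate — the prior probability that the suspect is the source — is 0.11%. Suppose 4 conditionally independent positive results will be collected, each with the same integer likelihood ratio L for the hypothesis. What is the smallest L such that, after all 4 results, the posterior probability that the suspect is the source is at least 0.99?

18

Prior odds = 0.0011/0.9989 = 11/9989.
Target odds = 0.99/0.01 = 99.
Need L⁴ ≥ 99 ÷ (11/9989) = 89901.
17⁴ = 83521 < 89901 ≤ 104976 = 18⁴, so L = 18.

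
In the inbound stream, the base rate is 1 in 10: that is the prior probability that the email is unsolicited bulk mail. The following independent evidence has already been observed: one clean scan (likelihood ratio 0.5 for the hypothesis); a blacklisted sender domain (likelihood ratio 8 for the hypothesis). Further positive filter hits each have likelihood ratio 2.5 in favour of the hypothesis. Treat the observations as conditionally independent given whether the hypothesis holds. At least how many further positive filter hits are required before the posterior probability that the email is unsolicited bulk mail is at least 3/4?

Prior odds = 0.1/0.9 = 1/9.
Combined Bayes factor of the evidence already in hand = 0.5 × 8 = 4.
Odds after that evidence = (1/9) × 4 = 4/9.
Target odds = 0.75/0.25 = 3.
Need 2.5ⁿ ≥ 3 ÷ (4/9) = 6.75.
2.5² = 6.25 falls short of 6.75 but 2.5³ = 15.625 reaches it, so n = 3.

3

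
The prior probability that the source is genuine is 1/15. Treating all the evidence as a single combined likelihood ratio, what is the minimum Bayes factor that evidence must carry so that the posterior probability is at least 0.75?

Prior odds = (1/15)/(14/15) = 1/14.
Target odds = 0.75/0.25 = 3.
Required Bayes factor = 3 ÷ (1/14) = 42.

42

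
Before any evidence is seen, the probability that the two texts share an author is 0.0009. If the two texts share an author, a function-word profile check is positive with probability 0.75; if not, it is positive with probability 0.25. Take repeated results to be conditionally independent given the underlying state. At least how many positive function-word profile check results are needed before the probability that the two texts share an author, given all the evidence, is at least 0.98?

Prior odds = 0.0009/0.9991 = 9/9991.
Likelihood ratio of a positive = 0.75/0.25 = 3.
Target posterior odds = 0.98/0.02 = 49.
Require 3ⁿ ≥ 49 ÷ (9/9991) = 489559/9.
3⁹ = 19683 falls short of 489559/9 but 3¹⁰ = 59049 reaches it, so n = 10.

10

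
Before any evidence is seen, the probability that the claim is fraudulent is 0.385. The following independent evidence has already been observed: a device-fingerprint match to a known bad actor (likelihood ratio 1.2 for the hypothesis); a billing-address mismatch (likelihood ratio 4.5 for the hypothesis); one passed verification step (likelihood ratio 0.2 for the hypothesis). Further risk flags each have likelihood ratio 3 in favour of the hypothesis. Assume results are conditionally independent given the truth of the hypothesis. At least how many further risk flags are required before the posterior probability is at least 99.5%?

6

Prior odds = 0.385/0.615 = 77/123.
Combined Bayes factor of the evidence already in hand = 1.2 × 4.5 × 0.2 = 1.08.
Odds after that evidence = (77/123) × 1.08 = 693/1025.
Target odds = 0.995/0.005 = 199.
Need 3ⁿ ≥ 199 ÷ (693/1025) = 203975/693.
3⁵ = 243 falls short of 203975/693 but 3⁶ = 729 reaches it, so n = 6.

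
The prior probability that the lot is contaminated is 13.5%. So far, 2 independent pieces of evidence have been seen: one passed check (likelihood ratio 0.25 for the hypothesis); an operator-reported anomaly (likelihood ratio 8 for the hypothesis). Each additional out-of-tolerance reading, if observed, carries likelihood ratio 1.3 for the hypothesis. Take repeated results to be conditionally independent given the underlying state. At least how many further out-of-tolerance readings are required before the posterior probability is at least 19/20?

16

Prior odds = 0.135/0.865 = 27/173.
Combined Bayes factor of the evidence already in hand = 0.25 × 8 = 2.
Odds after that evidence = (27/173) × 2 = 54/173.
Target odds = 0.95/0.05 = 19.
Need 1.3ⁿ ≥ 19 ÷ (54/173) = 3287/54.
1.3¹⁵ ≈51.1859 falls short of 3287/54 but 1.3¹⁶ ≈66.5417 reaches it, so n = 16.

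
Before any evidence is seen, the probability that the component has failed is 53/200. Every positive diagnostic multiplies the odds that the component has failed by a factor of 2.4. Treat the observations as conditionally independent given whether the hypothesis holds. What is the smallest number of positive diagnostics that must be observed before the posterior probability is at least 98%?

Prior odds = 0.265/0.735 = 53/147.
Likelihood ratio per positive diagnostic = 2.4.
Target odds: 0.98 ÷ 0.02 = 49.
Need (53/147) × 2.4ⁿ ≥ 49, i.e. 2.4ⁿ ≥ 7203/53.
2.4⁵ = 79.62624 falls short of 7203/53 but 2.4⁶ = 2985984/15625 reaches it, so n = 6.

6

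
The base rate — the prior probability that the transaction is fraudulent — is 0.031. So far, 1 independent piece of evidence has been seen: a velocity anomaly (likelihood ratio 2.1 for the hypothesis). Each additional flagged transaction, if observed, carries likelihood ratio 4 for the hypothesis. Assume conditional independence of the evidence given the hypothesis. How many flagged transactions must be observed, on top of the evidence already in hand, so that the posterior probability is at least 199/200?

Prior odds = 0.031/0.969 = 31/969.
Bayes factor of the evidence already in hand = 2.1.
Odds after that evidence = (31/969) × 2.1 = 217/3230.
Target odds = 0.995/0.005 = 199.
Need 4ⁿ ≥ 199 ÷ (217/3230) = 642770/217.
4⁵ = 1024 falls short of 642770/217 but 4⁶ = 4096 reaches it, so n = 6.

6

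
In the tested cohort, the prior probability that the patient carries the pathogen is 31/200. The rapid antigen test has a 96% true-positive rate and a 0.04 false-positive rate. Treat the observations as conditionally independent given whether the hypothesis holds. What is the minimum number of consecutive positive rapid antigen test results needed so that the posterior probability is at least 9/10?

2

Prior odds = 0.155/0.845 = 31/169.
Likelihood ratio of a positive result = 0.96/0.04 = 24.
Target posterior odds = 0.9/0.1 = 9.
Need (31/169) × 24ⁿ ≥ 9, i.e. 24ⁿ ≥ 1521/31.
24¹ = 24 falls short of 1521/31 but 24² = 576 reaches it, so n = 2.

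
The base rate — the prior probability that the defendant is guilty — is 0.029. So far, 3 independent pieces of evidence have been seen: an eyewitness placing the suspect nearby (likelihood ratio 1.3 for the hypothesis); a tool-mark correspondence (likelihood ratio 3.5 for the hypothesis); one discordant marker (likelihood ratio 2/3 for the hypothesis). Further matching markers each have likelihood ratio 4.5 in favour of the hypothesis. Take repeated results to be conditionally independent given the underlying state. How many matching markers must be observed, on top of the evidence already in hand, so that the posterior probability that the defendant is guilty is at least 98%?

5

Prior odds = 0.029/0.971 = 29/971.
Combined Bayes factor of the evidence already in hand = 1.3 × 3.5 × (2/3) = 91/30.
Odds after that evidence = (29/971) × 91/30 = 2639/29130.
Target odds = 0.98/0.02 = 49.
Need 4.5ⁿ ≥ 49 ÷ (2639/29130) = 203910/377.
4.5⁴ = 410.0625 falls short of 203910/377 but 4.5⁵ = 1845.28125 reaches it, so n = 5.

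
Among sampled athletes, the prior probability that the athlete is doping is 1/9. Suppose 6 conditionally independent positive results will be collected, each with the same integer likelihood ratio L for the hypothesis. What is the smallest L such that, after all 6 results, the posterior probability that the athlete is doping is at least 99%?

Prior odds = (1/9)/(8/9) = 0.125.
Target odds = 0.99/0.01 = 99.
Need L⁶ ≥ 99 ÷ 0.125 = 792.
3⁶ = 729 < 792 ≤ 4096 = 4⁶, so L = 4.

4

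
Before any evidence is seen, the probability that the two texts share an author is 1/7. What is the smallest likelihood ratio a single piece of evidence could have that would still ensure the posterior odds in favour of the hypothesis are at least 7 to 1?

42

Prior odds = (1/7)/(6/7) = 1/6.
Target odds = 7.
Required Bayes factor = 7 ÷ (1/6) = 42.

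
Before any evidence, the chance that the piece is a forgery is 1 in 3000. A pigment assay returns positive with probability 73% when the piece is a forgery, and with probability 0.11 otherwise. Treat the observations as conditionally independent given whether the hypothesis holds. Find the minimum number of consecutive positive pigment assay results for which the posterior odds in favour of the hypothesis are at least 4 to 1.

5

Prior odds = (1/3000)/(2999/3000) = 1/2999.
Likelihood ratio of a positive result = 0.73/0.11 = 73/11.
Target odds = 4.
Require (73/11)ⁿ ≥ 4 ÷ (1/2999) = 11996.
(73/11)⁴ = 28398241/14641 falls short of 11996 but (73/11)⁵ ≈12872.1 reaches it, so n = 5.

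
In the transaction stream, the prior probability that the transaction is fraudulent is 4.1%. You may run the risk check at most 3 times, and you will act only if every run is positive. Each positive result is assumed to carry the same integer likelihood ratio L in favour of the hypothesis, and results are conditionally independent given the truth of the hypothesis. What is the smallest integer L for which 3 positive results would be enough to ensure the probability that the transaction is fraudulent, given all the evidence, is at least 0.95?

Prior odds = 0.041/0.959 = 41/959.
Target odds = 0.95/0.05 = 19.
Need L³ ≥ 19 ÷ (41/959) = 18221/41.
7³ = 343 < 18221/41 ≤ 512 = 8³, so L = 8.

8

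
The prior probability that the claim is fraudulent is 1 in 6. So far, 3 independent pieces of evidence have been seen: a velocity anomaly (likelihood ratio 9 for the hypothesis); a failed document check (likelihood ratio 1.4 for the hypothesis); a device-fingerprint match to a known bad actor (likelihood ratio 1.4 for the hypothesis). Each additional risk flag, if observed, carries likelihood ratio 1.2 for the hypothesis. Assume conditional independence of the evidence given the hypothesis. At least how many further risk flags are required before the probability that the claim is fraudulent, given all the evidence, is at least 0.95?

10

Prior odds = (1/6)/(5/6) = 0.2.
Combined Bayes factor of the evidence already in hand = 9 × 1.4 × 1.4 = 17.64.
Odds after that evidence = 0.2 × 17.64 = 3.528.
Target odds = 0.95/0.05 = 19.
Need 1.2ⁿ ≥ 19 ÷ 3.528 = 2375/441.
1.2⁹ = 10077696/1953125 falls short of 2375/441 but 1.2¹⁰ = 60466176/9765625 reaches it, so n = 10.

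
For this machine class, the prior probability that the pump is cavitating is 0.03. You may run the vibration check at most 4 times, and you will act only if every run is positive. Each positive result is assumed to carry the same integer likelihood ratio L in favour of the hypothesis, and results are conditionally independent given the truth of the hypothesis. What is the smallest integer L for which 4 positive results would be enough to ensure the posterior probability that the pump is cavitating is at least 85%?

Prior odds = 0.03/0.97 = 3/97.
Target odds = 0.85/0.15 = 17/3.
Need L⁴ ≥ 17/3 ÷ (3/97) = 1649/9.
3⁴ = 81 < 1649/9 ≤ 256 = 4⁴, so L = 4.

4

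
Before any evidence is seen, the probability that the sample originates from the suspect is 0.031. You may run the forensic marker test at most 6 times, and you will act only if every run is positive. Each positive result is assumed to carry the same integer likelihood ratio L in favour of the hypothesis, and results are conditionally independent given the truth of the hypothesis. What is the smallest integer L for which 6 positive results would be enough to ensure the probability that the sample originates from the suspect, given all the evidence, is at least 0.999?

6

Prior odds = 0.031/0.969 = 31/969.
Target odds = 0.999/0.001 = 999.
Need L⁶ ≥ 999 ÷ (31/969) = 968031/31.
5⁶ = 15625 < 968031/31 ≤ 46656 = 6⁶, so L = 6.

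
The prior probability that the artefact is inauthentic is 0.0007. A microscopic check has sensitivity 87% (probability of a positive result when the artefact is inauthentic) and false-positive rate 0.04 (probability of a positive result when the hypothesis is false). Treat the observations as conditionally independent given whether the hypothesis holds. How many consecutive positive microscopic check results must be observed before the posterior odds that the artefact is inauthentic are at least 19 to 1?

4

Prior odds: 0.0007 ÷ 0.9993 = 7/9993.
Likelihood ratio of a positive result = 0.87/0.04 = 21.75.
Target odds = 19.
Need (7/9993) × 21.75ⁿ ≥ 19, i.e. 21.75ⁿ ≥ 189867/7.
21.75³ = 658503/64 falls short of 189867/7 but 21.75⁴ = 57289761/256 reaches it, so n = 4.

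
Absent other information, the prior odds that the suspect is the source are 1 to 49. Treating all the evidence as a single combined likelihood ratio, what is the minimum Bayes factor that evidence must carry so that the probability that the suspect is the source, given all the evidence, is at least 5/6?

245

Prior odds = 1/49.
Target odds = (5/6)/(1/6) = 5.
Required Bayes factor = 5 ÷ (1/49) = 245.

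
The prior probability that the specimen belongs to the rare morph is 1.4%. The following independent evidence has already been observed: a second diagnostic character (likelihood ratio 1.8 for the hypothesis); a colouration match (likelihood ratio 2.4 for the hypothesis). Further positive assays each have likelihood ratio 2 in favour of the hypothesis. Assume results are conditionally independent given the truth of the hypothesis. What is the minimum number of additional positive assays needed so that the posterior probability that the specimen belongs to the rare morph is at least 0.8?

Prior odds = 0.014/0.986 = 7/493.
Combined Bayes factor of the evidence already in hand = 1.8 × 2.4 = 4.32.
Odds after that evidence = (7/493) × 4.32 = 756/12325.
Target odds = 0.8/0.2 = 4.
Need 2ⁿ ≥ 4 ÷ (756/12325) = 12325/189.
2⁶ = 64 falls short of 12325/189 but 2⁷ = 128 reaches it, so n = 7.

7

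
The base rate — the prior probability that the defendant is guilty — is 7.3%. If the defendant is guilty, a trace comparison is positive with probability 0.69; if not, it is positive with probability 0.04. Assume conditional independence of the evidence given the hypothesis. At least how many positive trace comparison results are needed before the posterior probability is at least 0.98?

Prior odds: 0.073 ÷ 0.927 = 73/927.
Likelihood ratio of a positive = 0.69/0.04 = 17.25.
Target posterior odds = 0.98/0.02 = 49.
Require 17.25ⁿ ≥ 49 ÷ (73/927) = 45423/73.
17.25² = 297.5625 falls short of 45423/73 but 17.25³ = 5132.953125 reaches it, so n = 3.

3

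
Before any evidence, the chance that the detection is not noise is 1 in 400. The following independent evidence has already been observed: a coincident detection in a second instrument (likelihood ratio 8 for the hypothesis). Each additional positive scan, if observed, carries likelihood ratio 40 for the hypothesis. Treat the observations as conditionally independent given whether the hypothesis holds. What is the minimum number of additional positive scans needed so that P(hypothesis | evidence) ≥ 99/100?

3

Prior odds = 0.0025/0.9975 = 1/399.
Bayes factor of the evidence already in hand = 8.
Odds after that evidence = (1/399) × 8 = 8/399.
Target odds = 0.99/0.01 = 99.
Need 40ⁿ ≥ 99 ÷ (8/399) = 4937.625.
40² = 1600 falls short of 4937.625 but 40³ = 64000 reaches it, so n = 3.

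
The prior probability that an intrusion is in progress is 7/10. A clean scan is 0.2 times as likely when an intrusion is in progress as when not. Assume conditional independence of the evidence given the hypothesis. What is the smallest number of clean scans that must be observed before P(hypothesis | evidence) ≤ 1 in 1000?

Prior odds = 0.7/0.3 = 7/3.
Likelihood ratio per clean scan = 0.2.
Target posterior odds = 0.001/0.999 = 1/999.
Require 0.2ⁿ ≤ 1/999 ÷ (7/3) = 1/2331.
0.2⁴ = 0.0016 is still above 1/2331 but 0.2⁵ = 0.00032 is at or below it, so n = 5.

5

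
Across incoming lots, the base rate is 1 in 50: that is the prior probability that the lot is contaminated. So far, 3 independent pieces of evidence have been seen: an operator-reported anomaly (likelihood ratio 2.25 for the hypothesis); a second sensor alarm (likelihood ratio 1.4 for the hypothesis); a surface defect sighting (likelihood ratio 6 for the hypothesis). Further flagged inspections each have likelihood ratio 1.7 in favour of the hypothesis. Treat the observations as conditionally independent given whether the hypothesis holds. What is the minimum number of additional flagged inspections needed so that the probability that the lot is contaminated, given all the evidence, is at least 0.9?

Prior odds = 0.02/0.98 = 1/49.
Combined Bayes factor of the evidence already in hand = 2.25 × 1.4 × 6 = 18.9.
Odds after that evidence = (1/49) × 18.9 = 27/70.
Target odds = 0.9/0.1 = 9.
Need 1.7ⁿ ≥ 9 ÷ (27/70) = 70/3.
1.7⁵ = 1419857/100000 falls short of 70/3 but 1.7⁶ = 24137569/1000000 reaches it, so n = 6.

6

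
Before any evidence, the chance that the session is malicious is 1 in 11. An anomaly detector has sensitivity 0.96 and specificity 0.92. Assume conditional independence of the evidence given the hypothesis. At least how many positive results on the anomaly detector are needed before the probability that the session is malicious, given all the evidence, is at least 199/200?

Prior odds = (1/11)/(10/11) = 0.1.
False-positive rate = 1 − 0.92 = 0.08; likelihood ratio of a positive = 0.96/0.08 = 12.
Target posterior odds = 0.995/0.005 = 199.
Need 0.1 × 12ⁿ ≥ 199, i.e. 12ⁿ ≥ 1990.
12³ = 1728 falls short of 1990 but 12⁴ = 20736 reaches it, so n = 4.

4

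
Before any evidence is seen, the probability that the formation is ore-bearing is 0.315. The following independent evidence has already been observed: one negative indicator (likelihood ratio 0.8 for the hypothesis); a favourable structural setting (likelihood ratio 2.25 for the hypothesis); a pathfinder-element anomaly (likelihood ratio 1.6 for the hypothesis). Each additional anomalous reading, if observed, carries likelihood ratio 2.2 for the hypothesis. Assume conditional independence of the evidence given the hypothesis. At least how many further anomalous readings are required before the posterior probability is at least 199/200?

Prior odds = 0.315/0.685 = 63/137.
Combined Bayes factor of the evidence already in hand = 0.8 × 2.25 × 1.6 = 2.88.
Odds after that evidence = (63/137) × 2.88 = 4536/3425.
Target odds = 0.995/0.005 = 199.
Need 2.2ⁿ ≥ 199 ÷ (4536/3425) = 681575/4536.
2.2⁶ = 1771561/15625 falls short of 681575/4536 but 2.2⁷ = 19487171/78125 reaches it, so n = 7.

7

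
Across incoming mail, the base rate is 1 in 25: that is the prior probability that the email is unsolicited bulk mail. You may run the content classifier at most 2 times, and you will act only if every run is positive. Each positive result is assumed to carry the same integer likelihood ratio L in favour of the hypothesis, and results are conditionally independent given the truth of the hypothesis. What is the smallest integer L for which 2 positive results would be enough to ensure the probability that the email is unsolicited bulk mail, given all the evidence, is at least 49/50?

Prior odds = 0.04/0.96 = 1/24.
Target odds = 0.98/0.02 = 49.
Need L² ≥ 49 ÷ (1/24) = 1176.
34² = 1156 < 1176 ≤ 1225 = 35², so L = 35.

35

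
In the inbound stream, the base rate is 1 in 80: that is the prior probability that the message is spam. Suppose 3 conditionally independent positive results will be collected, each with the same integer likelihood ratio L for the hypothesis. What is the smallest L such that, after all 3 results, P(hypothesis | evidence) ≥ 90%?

9

Prior odds = 0.0125/0.9875 = 1/79.
Target odds = 0.9/0.1 = 9.
Need L³ ≥ 9 ÷ (1/79) = 711.
8³ = 512 < 711 ≤ 729 = 9³, so L = 9.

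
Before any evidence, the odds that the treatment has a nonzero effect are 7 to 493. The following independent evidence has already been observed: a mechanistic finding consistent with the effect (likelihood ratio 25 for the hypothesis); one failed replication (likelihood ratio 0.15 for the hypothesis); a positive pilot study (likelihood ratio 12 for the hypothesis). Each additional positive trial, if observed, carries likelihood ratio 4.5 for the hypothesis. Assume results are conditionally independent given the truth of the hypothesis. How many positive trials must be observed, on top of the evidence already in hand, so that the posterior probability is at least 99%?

4

Prior odds = 7/493.
Combined Bayes factor of the evidence already in hand = 25 × 0.15 × 12 = 45.
Odds after that evidence = (7/493) × 45 = 315/493.
Target odds = 0.99/0.01 = 99.
Need 4.5ⁿ ≥ 99 ÷ (315/493) = 5423/35.
4.5³ = 91.125 falls short of 5423/35 but 4.5⁴ = 410.0625 reaches it, so n = 4.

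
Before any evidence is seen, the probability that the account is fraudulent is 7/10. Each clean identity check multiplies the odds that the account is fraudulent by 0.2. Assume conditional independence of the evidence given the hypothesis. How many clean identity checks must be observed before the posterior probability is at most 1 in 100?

4

Prior odds: 0.7 ÷ 0.3 = 7/3.
Likelihood ratio per clean identity check = 0.2.
Target odds: 0.01 ÷ 0.99 = 1/99.
Require 0.2ⁿ ≤ 1/99 ÷ (7/3) = 1/231.
0.2³ = 0.008 is still above 1/231 but 0.2⁴ = 0.0016 is at or below it, so n = 4.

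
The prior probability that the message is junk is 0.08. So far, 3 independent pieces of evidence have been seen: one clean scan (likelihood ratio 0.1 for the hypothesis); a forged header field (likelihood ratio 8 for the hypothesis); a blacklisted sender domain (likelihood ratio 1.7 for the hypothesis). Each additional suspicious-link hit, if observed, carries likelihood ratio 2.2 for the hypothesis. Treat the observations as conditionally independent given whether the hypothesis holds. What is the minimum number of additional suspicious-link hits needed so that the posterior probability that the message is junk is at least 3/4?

5

Prior odds = 0.08/0.92 = 2/23.
Combined Bayes factor of the evidence already in hand = 0.1 × 8 × 1.7 = 1.36.
Odds after that evidence = (2/23) × 1.36 = 68/575.
Target odds = 0.75/0.25 = 3.
Need 2.2ⁿ ≥ 3 ÷ (68/575) = 1725/68.
2.2⁴ = 23.4256 falls short of 1725/68 but 2.2⁵ = 51.53632 reaches it, so n = 5.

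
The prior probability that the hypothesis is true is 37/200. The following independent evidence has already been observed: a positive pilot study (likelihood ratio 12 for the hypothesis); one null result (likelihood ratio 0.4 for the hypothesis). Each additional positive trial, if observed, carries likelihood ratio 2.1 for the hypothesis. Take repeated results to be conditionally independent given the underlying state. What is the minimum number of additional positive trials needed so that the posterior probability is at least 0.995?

Prior odds = 0.185/0.815 = 37/163.
Combined Bayes factor of the evidence already in hand = 12 × 0.4 = 4.8.
Odds after that evidence = (37/163) × 4.8 = 888/815.
Target odds = 0.995/0.005 = 199.
Need 2.1ⁿ ≥ 199 ÷ (888/815) = 162185/888.
2.1⁷ ≈180.109 falls short of 162185/888 but 2.1⁸ ≈378.229 reaches it, so n = 8.

8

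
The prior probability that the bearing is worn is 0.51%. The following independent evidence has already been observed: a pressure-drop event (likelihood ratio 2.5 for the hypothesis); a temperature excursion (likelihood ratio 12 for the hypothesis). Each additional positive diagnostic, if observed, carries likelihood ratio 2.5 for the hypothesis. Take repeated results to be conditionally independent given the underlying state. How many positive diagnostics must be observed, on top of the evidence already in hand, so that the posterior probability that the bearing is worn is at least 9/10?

Prior odds = 0.0051/0.9949 = 51/9949.
Combined Bayes factor of the evidence already in hand = 2.5 × 12 = 30.
Odds after that evidence = (51/9949) × 30 = 1530/9949.
Target odds = 0.9/0.1 = 9.
Need 2.5ⁿ ≥ 9 ÷ (1530/9949) = 9949/170.
2.5⁴ = 39.0625 falls short of 9949/170 but 2.5⁵ = 97.65625 reaches it, so n = 5.

5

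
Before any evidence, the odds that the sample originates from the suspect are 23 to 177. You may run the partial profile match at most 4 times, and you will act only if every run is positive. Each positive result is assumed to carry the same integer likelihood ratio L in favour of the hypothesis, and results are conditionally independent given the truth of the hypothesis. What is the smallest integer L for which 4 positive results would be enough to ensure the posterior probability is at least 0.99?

6

Prior odds = 23/177.
Target odds = 0.99/0.01 = 99.
Need L⁴ ≥ 99 ÷ (23/177) = 17523/23.
5⁴ = 625 < 17523/23 ≤ 1296 = 6⁴, so L = 6.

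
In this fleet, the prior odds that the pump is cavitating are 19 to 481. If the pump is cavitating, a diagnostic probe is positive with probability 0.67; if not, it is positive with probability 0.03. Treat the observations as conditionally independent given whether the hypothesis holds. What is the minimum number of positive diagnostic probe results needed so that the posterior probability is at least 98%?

3

Prior odds = 19/481.
Likelihood ratio of a positive = 0.67/0.03 = 67/3.
Target posterior odds = 0.98/0.02 = 49.
Require (67/3)ⁿ ≥ 49 ÷ (19/481) = 23569/19.
(67/3)² = 4489/9 falls short of 23569/19 but (67/3)³ = 300763/27 reaches it, so n = 3.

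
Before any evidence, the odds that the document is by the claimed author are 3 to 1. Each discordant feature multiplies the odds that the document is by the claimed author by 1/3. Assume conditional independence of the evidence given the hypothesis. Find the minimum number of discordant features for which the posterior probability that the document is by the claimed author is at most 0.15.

3

Prior odds = 3.
Likelihood ratio per discordant feature = 1/3.
Target odds: 0.15 ÷ 0.85 = 3/17.
Need 3 × (1/3)ⁿ ≤ 3/17, i.e. (1/3)ⁿ ≤ 1/17.
(1/3)² = 1/9 is still above 1/17 but (1/3)³ = 1/27 is at or below it, so n = 3.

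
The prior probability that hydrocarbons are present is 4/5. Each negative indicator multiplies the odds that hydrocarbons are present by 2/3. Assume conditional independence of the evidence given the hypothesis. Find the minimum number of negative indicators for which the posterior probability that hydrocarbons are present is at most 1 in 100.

15

Prior odds = 0.8/0.2 = 4.
Likelihood ratio per negative indicator = 2/3.
Target posterior odds = 0.01/0.99 = 1/99.
Need 4 × (2/3)ⁿ ≤ 1/99, i.e. (2/3)ⁿ ≤ 1/396.
(2/3)¹⁴ = 16384/4782969 is still above 1/396 but (2/3)¹⁵ = 32768/14348907 is at or below it, so n = 15.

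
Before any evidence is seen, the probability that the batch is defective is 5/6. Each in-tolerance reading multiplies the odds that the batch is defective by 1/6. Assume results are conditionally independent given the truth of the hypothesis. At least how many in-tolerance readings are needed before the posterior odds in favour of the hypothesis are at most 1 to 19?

Prior odds = (5/6)/(1/6) = 5.
Likelihood ratio per in-tolerance reading = 1/6.
Target odds = 1/19.
Require (1/6)ⁿ ≤ 1/19 ÷ 5 = 1/95.
(1/6)² = 1/36 is still above 1/95 but (1/6)³ = 1/216 is at or below it, so n = 3.

3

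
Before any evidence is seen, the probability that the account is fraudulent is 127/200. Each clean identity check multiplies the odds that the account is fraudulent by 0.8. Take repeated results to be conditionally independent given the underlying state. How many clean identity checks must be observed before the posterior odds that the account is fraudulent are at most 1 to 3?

Prior odds = 0.635/0.365 = 127/73.
Likelihood ratio per clean identity check = 0.8.
Target odds = 1/3.
Require 0.8ⁿ ≤ 1/3 ÷ (127/73) = 73/381.
0.8⁷ = 16384/78125 is still above 73/381 but 0.8⁸ = 65536/390625 is at or below it, so n = 8.

8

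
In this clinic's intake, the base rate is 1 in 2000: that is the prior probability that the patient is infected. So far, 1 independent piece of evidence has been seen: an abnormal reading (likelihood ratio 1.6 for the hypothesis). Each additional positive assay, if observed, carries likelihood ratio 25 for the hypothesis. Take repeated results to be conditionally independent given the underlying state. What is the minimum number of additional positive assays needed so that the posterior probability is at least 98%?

Prior odds = 0.0005/0.9995 = 1/1999.
Bayes factor of the evidence already in hand = 1.6.
Odds after that evidence = (1/1999) × 1.6 = 8/9995.
Target odds = 0.98/0.02 = 49.
Need 25ⁿ ≥ 49 ÷ (8/9995) = 61219.375.
25³ = 15625 falls short of 61219.375 but 25⁴ = 390625 reaches it, so n = 4.

4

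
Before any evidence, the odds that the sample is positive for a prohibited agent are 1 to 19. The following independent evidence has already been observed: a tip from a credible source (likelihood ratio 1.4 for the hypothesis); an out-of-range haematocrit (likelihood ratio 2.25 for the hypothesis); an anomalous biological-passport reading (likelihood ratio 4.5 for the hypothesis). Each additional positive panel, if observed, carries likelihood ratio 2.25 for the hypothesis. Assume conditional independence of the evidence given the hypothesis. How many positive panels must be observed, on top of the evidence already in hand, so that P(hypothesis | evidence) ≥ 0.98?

Prior odds = 1/19.
Combined Bayes factor of the evidence already in hand = 1.4 × 2.25 × 4.5 = 14.175.
Odds after that evidence = (1/19) × 14.175 = 567/760.
Target odds = 0.98/0.02 = 49.
Need 2.25ⁿ ≥ 49 ÷ (567/760) = 5320/81.
2.25⁵ = 59049/1024 falls short of 5320/81 but 2.25⁶ = 531441/4096 reaches it, so n = 6.

6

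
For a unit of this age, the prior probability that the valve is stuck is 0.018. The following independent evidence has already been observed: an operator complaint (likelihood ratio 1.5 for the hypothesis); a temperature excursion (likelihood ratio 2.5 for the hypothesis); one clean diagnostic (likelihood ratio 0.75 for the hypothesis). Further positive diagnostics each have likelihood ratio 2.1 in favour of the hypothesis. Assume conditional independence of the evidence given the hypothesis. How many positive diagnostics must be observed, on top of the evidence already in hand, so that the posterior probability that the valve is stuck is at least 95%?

8

Prior odds = 0.018/0.982 = 9/491.
Combined Bayes factor of the evidence already in hand = 1.5 × 2.5 × 0.75 = 2.8125.
Odds after that evidence = (9/491) × 2.8125 = 405/7856.
Target odds = 0.95/0.05 = 19.
Need 2.1ⁿ ≥ 19 ÷ (405/7856) = 149264/405.
2.1⁷ ≈180.109 falls short of 149264/405 but 2.1⁸ ≈378.229 reaches it, so n = 8.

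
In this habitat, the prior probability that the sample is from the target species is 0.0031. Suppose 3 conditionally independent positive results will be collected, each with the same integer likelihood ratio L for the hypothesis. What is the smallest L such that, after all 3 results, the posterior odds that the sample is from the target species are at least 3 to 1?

Prior odds = 0.0031/0.9969 = 31/9969.
Target odds = 3.
Need L³ ≥ 3 ÷ (31/9969) = 29907/31.
9³ = 729 < 29907/31 ≤ 1000 = 10³, so L = 10.

10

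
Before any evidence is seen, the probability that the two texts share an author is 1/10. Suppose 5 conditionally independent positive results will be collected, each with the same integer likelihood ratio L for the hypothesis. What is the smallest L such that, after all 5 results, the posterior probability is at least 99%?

4

Prior odds = 0.1/0.9 = 1/9.
Target odds = 0.99/0.01 = 99.
Need L⁵ ≥ 99 ÷ (1/9) = 891.
3⁵ = 243 < 891 ≤ 1024 = 4⁵, so L = 4.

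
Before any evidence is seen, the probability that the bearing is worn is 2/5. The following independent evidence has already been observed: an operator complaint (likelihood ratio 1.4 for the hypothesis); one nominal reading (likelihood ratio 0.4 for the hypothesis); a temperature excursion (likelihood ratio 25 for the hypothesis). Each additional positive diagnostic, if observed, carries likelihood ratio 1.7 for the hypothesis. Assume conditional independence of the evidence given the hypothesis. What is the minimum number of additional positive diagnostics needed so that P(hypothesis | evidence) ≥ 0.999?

Prior odds = 0.4/0.6 = 2/3.
Combined Bayes factor of the evidence already in hand = 1.4 × 0.4 × 25 = 14.
Odds after that evidence = (2/3) × 14 = 28/3.
Target odds = 0.999/0.001 = 999.
Need 1.7ⁿ ≥ 999 ÷ (28/3) = 2997/28.
1.7⁸ ≈69.7576 falls short of 2997/28 but 1.7⁹ ≈118.588 reaches it, so n = 9.

9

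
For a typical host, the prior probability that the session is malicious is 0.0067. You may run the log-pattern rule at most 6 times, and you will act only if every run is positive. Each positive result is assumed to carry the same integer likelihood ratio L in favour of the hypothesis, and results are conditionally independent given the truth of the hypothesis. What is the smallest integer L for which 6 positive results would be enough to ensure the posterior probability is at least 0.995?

6

Prior odds = 0.0067/0.9933 = 67/9933.
Target odds = 0.995/0.005 = 199.
Need L⁶ ≥ 199 ÷ (67/9933) = 1976667/67.
5⁶ = 15625 < 1976667/67 ≤ 46656 = 6⁶, so L = 6.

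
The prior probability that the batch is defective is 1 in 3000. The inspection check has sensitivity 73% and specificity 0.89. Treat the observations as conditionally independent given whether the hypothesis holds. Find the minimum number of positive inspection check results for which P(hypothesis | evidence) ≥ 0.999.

Prior odds: (1/3000) ÷ (2999/3000) = 1/2999.
False-positive rate = 1 − 0.89 = 0.11; likelihood ratio of a positive = 0.73/0.11 = 73/11.
Target posterior odds = 0.999/0.001 = 999.
Need (1/2999) × (73/11)ⁿ ≥ 999, i.e. (73/11)ⁿ ≥ 2996001.
(73/11)⁷ ≈566906 falls short of 2996001 but (73/11)⁸ ≈3.7622e+06 reaches it, so n = 8.

8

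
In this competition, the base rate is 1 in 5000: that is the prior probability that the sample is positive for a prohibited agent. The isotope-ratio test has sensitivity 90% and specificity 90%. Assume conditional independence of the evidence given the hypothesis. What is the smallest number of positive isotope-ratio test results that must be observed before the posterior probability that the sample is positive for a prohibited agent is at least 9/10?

5

Prior odds: 0.0002 ÷ 0.9998 = 1/4999.
False-positive rate = 1 − 0.9 = 0.1; likelihood ratio of a positive = 0.9/0.1 = 9.
Target odds: 0.9 ÷ 0.1 = 9.
Require 9ⁿ ≥ 9 ÷ (1/4999) = 44991.
9⁴ = 6561 falls short of 44991 but 9⁵ = 59049 reaches it, so n = 5.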